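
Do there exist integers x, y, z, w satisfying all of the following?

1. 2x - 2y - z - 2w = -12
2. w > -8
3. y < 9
Yes

Take x = 0, y = 0, z = 12, w = 0. Substituting into each constraint:
  (1) 2(0) - 2(0) + (-12) - 2(0) = -12 ✓
  (2) 0 > -8 ✓
  (3) 0 < 9 ✓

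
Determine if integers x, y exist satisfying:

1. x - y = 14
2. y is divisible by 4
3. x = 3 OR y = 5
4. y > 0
No

The full constraint system is jointly infeasible over the integers. Each constraint and what it forces:

  - x - y = 14: is a linear equation tying the variables together
  - y is divisible by 4: restricts y to multiples of 4
  - x = 3 OR y = 5: forces a choice: either x = 3 or y = 5
  - y > 0: bounds one variable relative to a constant

Split on the disjunction (x = 3 OR y = 5):
  • If x = 3: with x = 3, writing y = 4y', every remaining term of the linear equation is divisible by 4, so the left side is ≡ 0 (mod 4); but the right side 11 ≡ 3 (mod 4). No integers can satisfy it.
  • If y = 5: this contradicts the divisibility constraint — 5 is not a multiple of 4.
Both branches are infeasible, so the system has no integer solution.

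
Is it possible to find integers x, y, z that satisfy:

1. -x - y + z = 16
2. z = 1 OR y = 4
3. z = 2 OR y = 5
Yes

Take x = -20, y = 5, z = 1. Substituting into each constraint:
  (1) 20 + (-5) + 1 = 16 ✓
  (2) z = 1, target 1 ✓ (first branch holds)
  (3) y = 5, target 5 ✓ (second branch holds)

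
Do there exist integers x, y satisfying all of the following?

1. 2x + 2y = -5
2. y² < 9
No

Even the single constraint (2x + 2y = -5) is infeasible over the integers.

  - 2x + 2y = -5: every term on the left is divisible by 2, so the LHS ≡ 0 (mod 2), but the RHS -5 is not — no integer solution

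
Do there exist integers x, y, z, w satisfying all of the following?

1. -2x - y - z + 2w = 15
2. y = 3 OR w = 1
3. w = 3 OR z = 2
Yes

Take x = 0, y = -15, z = 2, w = 1. Substituting into each constraint:
  (1) -2(0) + 15 + (-2) + 2(1) = 15 ✓
  (2) w = 1, target 1 ✓ (second branch holds)
  (3) z = 2, target 2 ✓ (second branch holds)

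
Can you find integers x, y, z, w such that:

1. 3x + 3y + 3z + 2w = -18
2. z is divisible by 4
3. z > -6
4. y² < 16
Yes

Take x = 0, y = 0, z = 0, w = -9. Substituting into each constraint:
  (1) 3(0) + 3(0) + 3(0) + 2(-9) = -18 ✓
  (2) 0 = 4 × 0, remainder 0 ✓
  (3) 0 > -6 ✓
  (4) y² = (0)² = 0, and 0 < 16 ✓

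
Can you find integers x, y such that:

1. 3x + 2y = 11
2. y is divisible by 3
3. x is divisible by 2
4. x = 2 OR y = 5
No

A contradictory subset is {3x + 2y = 11, x = 2 OR y = 5}. No integer assignment can satisfy these jointly:

  - 3x + 2y = 11: is a linear equation tying the variables together
  - x = 2 OR y = 5: forces a choice: either x = 2 or y = 5

Split on the disjunction (x = 2 OR y = 5):
  • If x = 2: with x = 2, every remaining term of the linear equation is divisible by 2, so the left side is ≡ 0 (mod 2); but the right side 5 ≡ 1 (mod 2). No integers can satisfy it.
  • If y = 5: with y = 5, every remaining term of the linear equation is divisible by 3, so the left side is ≡ 0 (mod 3); but the right side 1 ≡ 1 (mod 3). No integers can satisfy it.
Both branches are infeasible, so the system has no integer solution.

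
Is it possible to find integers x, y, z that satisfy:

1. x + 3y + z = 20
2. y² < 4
Yes

Take x = 0, y = 0, z = 20. Substituting into each constraint:
  (1) 0 + 3(0) + 20 = 20 ✓
  (2) y² = (0)² = 0, and 0 < 4 ✓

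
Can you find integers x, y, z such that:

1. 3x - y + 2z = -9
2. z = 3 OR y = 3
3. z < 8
Yes

Take x = -2, y = 3, z = 0. Substituting into each constraint:
  (1) 3(-2) + (-3) + 2(0) = -9 ✓
  (2) y = 3, target 3 ✓ (second branch holds)
  (3) 0 < 8 ✓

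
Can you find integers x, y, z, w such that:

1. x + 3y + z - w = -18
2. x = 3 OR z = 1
Yes

Take x = -19, y = 0, z = 1, w = 0. Substituting into each constraint:
  (1) (-19) + 3(0) + 1 + 0 = -18 ✓
  (2) z = 1, target 1 ✓ (second branch holds)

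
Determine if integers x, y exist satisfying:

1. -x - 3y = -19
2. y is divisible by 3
Yes

Take x = 19, y = 0. Substituting into each constraint:
  (1) (-19) - 3(0) = -19 ✓
  (2) 0 = 3 × 0, remainder 0 ✓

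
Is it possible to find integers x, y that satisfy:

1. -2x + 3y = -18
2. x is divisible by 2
Yes

Take x = 0, y = -6. Substituting into each constraint:
  (1) -2(0) + 3(-6) = -18 ✓
  (2) 0 = 2 × 0, remainder 0 ✓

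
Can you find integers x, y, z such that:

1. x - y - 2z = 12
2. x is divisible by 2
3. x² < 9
Yes

Take x = 0, y = 0, z = -6. Substituting into each constraint:
  (1) 0 + 0 - 2(-6) = 12 ✓
  (2) 0 = 2 × 0, remainder 0 ✓
  (3) x² = (0)² = 0, and 0 < 9 ✓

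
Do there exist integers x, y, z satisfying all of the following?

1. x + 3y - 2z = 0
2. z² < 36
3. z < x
Yes

Take x = 2, y = 0, z = 1. Substituting into each constraint:
  (1) 2 + 3(0) - 2(1) = 0 ✓
  (2) z² = (1)² = 1, and 1 < 36 ✓
  (3) 1 < 2 ✓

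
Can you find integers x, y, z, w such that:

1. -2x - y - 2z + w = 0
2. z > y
Yes

Take x = 1, y = -1, z = 0, w = 1. Substituting into each constraint:
  (1) -2(1) + 1 - 2(0) + 1 = 0 ✓
  (2) 0 > -1 ✓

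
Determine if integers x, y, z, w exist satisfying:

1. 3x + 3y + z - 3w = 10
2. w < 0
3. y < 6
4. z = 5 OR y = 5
Yes

Take x = -3, y = 5, z = 1, w = -1. Substituting into each constraint:
  (1) 3(-3) + 3(5) + 1 - 3(-1) = 10 ✓
  (2) -1 < 0 ✓
  (3) 5 < 6 ✓
  (4) y = 5, target 5 ✓ (second branch holds)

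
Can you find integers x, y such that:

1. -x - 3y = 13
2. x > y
Yes

Take x = -1, y = -4. Substituting into each constraint:
  (1) 1 - 3(-4) = 13 ✓
  (2) -1 > -4 ✓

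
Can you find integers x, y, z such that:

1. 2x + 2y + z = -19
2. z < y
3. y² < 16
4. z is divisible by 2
No

A contradictory subset is {2x + 2y + z = -19, z is divisible by 2}. No integer assignment can satisfy these jointly:

  - 2x + 2y + z = -19: is a linear equation tying the variables together
  - z is divisible by 2: restricts z to multiples of 2

Modular obstruction: writing z = 2z', every remaining term of the linear equation is divisible by 2, so the left side is ≡ 0 (mod 2); but the right side -19 ≡ 1 (mod 2). No integers can satisfy it.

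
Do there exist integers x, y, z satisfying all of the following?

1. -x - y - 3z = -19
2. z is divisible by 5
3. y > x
Yes

Take x = 9, y = 10, z = 0. Substituting into each constraint:
  (1) (-9) + (-10) - 3(0) = -19 ✓
  (2) 0 = 5 × 0, remainder 0 ✓
  (3) 10 > 9 ✓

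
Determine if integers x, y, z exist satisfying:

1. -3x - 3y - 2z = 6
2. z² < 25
Yes

Take x = 0, y = 0, z = -3. Substituting into each constraint:
  (1) -3(0) - 3(0) - 2(-3) = 6 ✓
  (2) z² = (-3)² = 9, and 9 < 25 ✓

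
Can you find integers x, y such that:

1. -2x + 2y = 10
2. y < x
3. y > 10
No

A contradictory subset is {-2x + 2y = 10, y < x}. No integer assignment can satisfy these jointly:

  - -2x + 2y = 10: is a linear equation tying the variables together
  - y < x: bounds one variable relative to another variable

From the equation, x − y = -5, i.e. x − y = -5; but x > y requires x − y ≥ 1. Contradiction.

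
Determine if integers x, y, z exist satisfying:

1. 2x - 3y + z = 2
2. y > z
Yes

Take x = 4, y = 2, z = 0. Substituting into each constraint:
  (1) 2(4) - 3(2) + 0 = 2 ✓
  (2) 2 > 0 ✓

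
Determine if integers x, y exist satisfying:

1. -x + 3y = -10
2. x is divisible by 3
No

The full constraint system is jointly infeasible over the integers. Each constraint and what it forces:

  - -x + 3y = -10: is a linear equation tying the variables together
  - x is divisible by 3: restricts x to multiples of 3

Modular obstruction: writing x = 3x', every remaining term of the linear equation is divisible by 3, so the left side is ≡ 0 (mod 3); but the right side -10 ≡ 2 (mod 3). No integers can satisfy it.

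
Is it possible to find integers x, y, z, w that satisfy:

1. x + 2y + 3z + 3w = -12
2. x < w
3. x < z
Yes

Take x = 0, y = -9, z = 1, w = 1. Substituting into each constraint:
  (1) 0 + 2(-9) + 3(1) + 3(1) = -12 ✓
  (2) 0 < 1 ✓
  (3) 0 < 1 ✓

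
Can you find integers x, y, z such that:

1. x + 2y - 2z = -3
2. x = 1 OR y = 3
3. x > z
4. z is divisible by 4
Yes

Take x = 1, y = -2, z = 0. Substituting into each constraint:
  (1) 1 + 2(-2) - 2(0) = -3 ✓
  (2) x = 1, target 1 ✓ (first branch holds)
  (3) 1 > 0 ✓
  (4) 0 = 4 × 0, remainder 0 ✓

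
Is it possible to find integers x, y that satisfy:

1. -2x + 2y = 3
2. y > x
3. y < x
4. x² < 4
No

Even the single constraint (-2x + 2y = 3) is infeasible over the integers.

  - -2x + 2y = 3: every term on the left is divisible by 2, so the LHS ≡ 0 (mod 2), but the RHS 3 is not — no integer solution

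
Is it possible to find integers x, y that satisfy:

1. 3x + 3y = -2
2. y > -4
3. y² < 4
No

Even the single constraint (3x + 3y = -2) is infeasible over the integers.

  - 3x + 3y = -2: every term on the left is divisible by 3, so the LHS ≡ 0 (mod 3), but the RHS -2 is not — no integer solution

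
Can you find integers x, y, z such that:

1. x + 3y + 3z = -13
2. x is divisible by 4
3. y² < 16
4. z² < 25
Yes

Take x = -16, y = 0, z = 1. Substituting into each constraint:
  (1) (-16) + 3(0) + 3(1) = -13 ✓
  (2) -16 = 4 × -4, remainder 0 ✓
  (3) y² = (0)² = 0, and 0 < 16 ✓
  (4) z² = (1)² = 1, and 1 < 25 ✓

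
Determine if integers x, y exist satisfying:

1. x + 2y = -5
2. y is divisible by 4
Yes

Take x = -5, y = 0. Substituting into each constraint:
  (1) (-5) + 2(0) = -5 ✓
  (2) 0 = 4 × 0, remainder 0 ✓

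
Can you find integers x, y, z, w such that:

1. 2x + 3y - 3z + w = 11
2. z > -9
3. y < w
Yes

Take x = 7, y = -1, z = 0, w = 0. Substituting into each constraint:
  (1) 2(7) + 3(-1) - 3(0) + 0 = 11 ✓
  (2) 0 > -9 ✓
  (3) -1 < 0 ✓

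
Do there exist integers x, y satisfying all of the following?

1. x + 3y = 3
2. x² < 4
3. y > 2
No

The full constraint system is jointly infeasible over the integers. Each constraint and what it forces:

  - x + 3y = 3: is a linear equation tying the variables together
  - x² < 4: restricts x to |x| ≤ 1
  - y > 2: bounds one variable relative to a constant

Range argument: with x ∈ [-1, 1], y ∈ [3, ∞], the left side of the equation is at least 8, but the right side is 3 < 8. No integer solution exists.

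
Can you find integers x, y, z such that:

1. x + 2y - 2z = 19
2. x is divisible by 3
Yes

Take x = 27, y = -1, z = 3. Substituting into each constraint:
  (1) 27 + 2(-1) - 2(3) = 19 ✓
  (2) 27 = 3 × 9, remainder 0 ✓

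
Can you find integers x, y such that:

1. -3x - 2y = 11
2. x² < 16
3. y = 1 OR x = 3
Yes

Take x = 3, y = -10. Substituting into each constraint:
  (1) -3(3) - 2(-10) = 11 ✓
  (2) x² = (3)² = 9, and 9 < 16 ✓
  (3) x = 3, target 3 ✓ (second branch holds)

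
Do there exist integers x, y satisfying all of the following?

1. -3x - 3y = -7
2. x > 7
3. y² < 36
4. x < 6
No

Even the single constraint (-3x - 3y = -7) is infeasible over the integers.

  - -3x - 3y = -7: every term on the left is divisible by 3, so the LHS ≡ 0 (mod 3), but the RHS -7 is not — no integer solution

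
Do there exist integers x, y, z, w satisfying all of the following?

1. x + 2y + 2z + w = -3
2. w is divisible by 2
Yes

Take x = 1, y = -2, z = 0, w = 0. Substituting into each constraint:
  (1) 1 + 2(-2) + 2(0) + 0 = -3 ✓
  (2) 0 = 2 × 0, remainder 0 ✓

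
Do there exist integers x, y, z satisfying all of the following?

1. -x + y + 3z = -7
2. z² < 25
Yes

Take x = 7, y = 0, z = 0. Substituting into each constraint:
  (1) (-7) + 0 + 3(0) = -7 ✓
  (2) z² = (0)² = 0, and 0 < 25 ✓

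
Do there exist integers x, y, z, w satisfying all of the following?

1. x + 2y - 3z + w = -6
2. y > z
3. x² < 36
Yes

Take x = 0, y = 9, z = 8, w = 0. Substituting into each constraint:
  (1) 0 + 2(9) - 3(8) + 0 = -6 ✓
  (2) 9 > 8 ✓
  (3) x² = (0)² = 0, and 0 < 36 ✓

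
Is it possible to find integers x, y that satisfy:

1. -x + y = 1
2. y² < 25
Yes

Take x = -1, y = 0. Substituting into each constraint:
  (1) 1 + 0 = 1 ✓
  (2) y² = (0)² = 0, and 0 < 25 ✓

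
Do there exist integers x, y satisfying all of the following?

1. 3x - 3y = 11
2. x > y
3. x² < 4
No

Even the single constraint (3x - 3y = 11) is infeasible over the integers.

  - 3x - 3y = 11: every term on the left is divisible by 3, so the LHS ≡ 0 (mod 3), but the RHS 11 is not — no integer solution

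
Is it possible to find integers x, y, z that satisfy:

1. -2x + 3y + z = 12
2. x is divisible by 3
Yes

Take x = 0, y = 0, z = 12. Substituting into each constraint:
  (1) -2(0) + 3(0) + 12 = 12 ✓
  (2) 0 = 3 × 0, remainder 0 ✓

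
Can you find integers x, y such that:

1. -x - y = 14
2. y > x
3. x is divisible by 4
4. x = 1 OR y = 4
No

The full constraint system is jointly infeasible over the integers. Each constraint and what it forces:

  - -x - y = 14: is a linear equation tying the variables together
  - y > x: bounds one variable relative to another variable
  - x is divisible by 4: restricts x to multiples of 4
  - x = 1 OR y = 4: forces a choice: either x = 1 or y = 4

Split on the disjunction (x = 1 OR y = 4):
  • If x = 1: this contradicts the divisibility constraint — 1 is not a multiple of 4.
  • If y = 4: with y = 4, writing x = 4x', every remaining term of the linear equation is divisible by 4, so the left side is ≡ 0 (mod 4); but the right side 18 ≡ 2 (mod 4). No integers can satisfy it.
Both branches are infeasible, so the system has no integer solution.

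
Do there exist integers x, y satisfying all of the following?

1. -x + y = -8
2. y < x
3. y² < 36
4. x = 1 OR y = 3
Yes

Take x = 11, y = 3. Substituting into each constraint:
  (1) (-11) + 3 = -8 ✓
  (2) 3 < 11 ✓
  (3) y² = (3)² = 9, and 9 < 36 ✓
  (4) y = 3, target 3 ✓ (second branch holds)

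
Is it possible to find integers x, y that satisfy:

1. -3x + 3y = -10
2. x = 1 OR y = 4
No

Even the single constraint (-3x + 3y = -10) is infeasible over the integers.

  - -3x + 3y = -10: every term on the left is divisible by 3, so the LHS ≡ 0 (mod 3), but the RHS -10 is not — no integer solution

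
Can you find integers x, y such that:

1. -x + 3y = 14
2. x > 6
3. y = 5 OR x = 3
No

The full constraint system is jointly infeasible over the integers. Each constraint and what it forces:

  - -x + 3y = 14: is a linear equation tying the variables together
  - x > 6: bounds one variable relative to a constant
  - y = 5 OR x = 3: forces a choice: either y = 5 or x = 3

Split on the disjunction (y = 5 OR x = 3):
  • If y = 5: the equation forces x = 1, which contradicts the bound x ≥ 7.
  • If x = 3: this contradicts the bound x ≥ 7.
Both branches are infeasible, so the system has no integer solution.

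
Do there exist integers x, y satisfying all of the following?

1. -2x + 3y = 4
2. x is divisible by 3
No

The full constraint system is jointly infeasible over the integers. Each constraint and what it forces:

  - -2x + 3y = 4: is a linear equation tying the variables together
  - x is divisible by 3: restricts x to multiples of 3

Modular obstruction: writing x = 3x', every remaining term of the linear equation is divisible by 3, so the left side is ≡ 0 (mod 3); but the right side 4 ≡ 1 (mod 3). No integers can satisfy it.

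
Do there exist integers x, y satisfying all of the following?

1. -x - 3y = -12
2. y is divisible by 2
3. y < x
Yes

Take x = 12, y = 0. Substituting into each constraint:
  (1) (-12) - 3(0) = -12 ✓
  (2) 0 = 2 × 0, remainder 0 ✓
  (3) 0 < 12 ✓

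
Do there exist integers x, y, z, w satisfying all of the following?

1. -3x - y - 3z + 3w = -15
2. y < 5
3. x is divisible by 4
Yes

Take x = 0, y = 0, z = 0, w = -5. Substituting into each constraint:
  (1) -3(0) + 0 - 3(0) + 3(-5) = -15 ✓
  (2) 0 < 5 ✓
  (3) 0 = 4 × 0, remainder 0 ✓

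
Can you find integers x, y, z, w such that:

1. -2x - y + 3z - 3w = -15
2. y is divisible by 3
Yes

Take x = 9, y = 0, z = 1, w = 0. Substituting into each constraint:
  (1) -2(9) + 0 + 3(1) - 3(0) = -15 ✓
  (2) 0 = 3 × 0, remainder 0 ✓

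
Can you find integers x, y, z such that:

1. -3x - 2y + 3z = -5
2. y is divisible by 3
No

The full constraint system is jointly infeasible over the integers. Each constraint and what it forces:

  - -3x - 2y + 3z = -5: is a linear equation tying the variables together
  - y is divisible by 3: restricts y to multiples of 3

Modular obstruction: writing y = 3y', every remaining term of the linear equation is divisible by 3, so the left side is ≡ 0 (mod 3); but the right side -5 ≡ 1 (mod 3). No integers can satisfy it.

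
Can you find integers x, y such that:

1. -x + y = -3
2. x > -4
Yes

Take x = 3, y = 0. Substituting into each constraint:
  (1) (-3) + 0 = -3 ✓
  (2) 3 > -4 ✓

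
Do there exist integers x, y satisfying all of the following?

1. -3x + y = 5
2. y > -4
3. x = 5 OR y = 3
Yes

Take x = 5, y = 20. Substituting into each constraint:
  (1) -3(5) + 20 = 5 ✓
  (2) 20 > -4 ✓
  (3) x = 5, target 5 ✓ (first branch holds)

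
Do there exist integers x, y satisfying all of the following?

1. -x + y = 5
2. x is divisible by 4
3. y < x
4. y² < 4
No

A contradictory subset is {-x + y = 5, y < x}. No integer assignment can satisfy these jointly:

  - -x + y = 5: is a linear equation tying the variables together
  - y < x: bounds one variable relative to another variable

From the equation, x − y = -5, i.e. x − y = -5; but x > y requires x − y ≥ 1. Contradiction.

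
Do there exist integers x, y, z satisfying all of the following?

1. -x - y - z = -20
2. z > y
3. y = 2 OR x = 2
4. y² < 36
Yes

Take x = 1, y = 2, z = 17. Substituting into each constraint:
  (1) (-1) + (-2) + (-17) = -20 ✓
  (2) 17 > 2 ✓
  (3) y = 2, target 2 ✓ (first branch holds)
  (4) y² = (2)² = 4, and 4 < 36 ✓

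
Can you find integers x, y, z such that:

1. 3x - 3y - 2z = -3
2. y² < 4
Yes

Take x = 0, y = 1, z = 0. Substituting into each constraint:
  (1) 3(0) - 3(1) - 2(0) = -3 ✓
  (2) y² = (1)² = 1, and 1 < 4 ✓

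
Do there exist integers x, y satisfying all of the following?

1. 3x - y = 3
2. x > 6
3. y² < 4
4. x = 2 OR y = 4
No

A contradictory subset is {3x - y = 3, x > 6, x = 2 OR y = 4}. No integer assignment can satisfy these jointly:

  - 3x - y = 3: is a linear equation tying the variables together
  - x > 6: bounds one variable relative to a constant
  - x = 2 OR y = 4: forces a choice: either x = 2 or y = 4

Split on the disjunction (x = 2 OR y = 4):
  • If x = 2: this contradicts the bound x ≥ 7.
  • If y = 4: with y = 4, every remaining term of the linear equation is divisible by 3, so the left side is ≡ 0 (mod 3); but the right side 7 ≡ 1 (mod 3). No integers can satisfy it.
Both branches are infeasible, so the system has no integer solution.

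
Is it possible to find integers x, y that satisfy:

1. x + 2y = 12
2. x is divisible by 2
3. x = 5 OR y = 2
Yes

Take x = 8, y = 2. Substituting into each constraint:
  (1) 8 + 2(2) = 12 ✓
  (2) 8 = 2 × 4, remainder 0 ✓
  (3) y = 2, target 2 ✓ (second branch holds)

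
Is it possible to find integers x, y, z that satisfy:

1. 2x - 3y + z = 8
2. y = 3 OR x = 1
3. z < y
Yes

Take x = 8, y = 3, z = 1. Substituting into each constraint:
  (1) 2(8) - 3(3) + 1 = 8 ✓
  (2) y = 3, target 3 ✓ (first branch holds)
  (3) 1 < 3 ✓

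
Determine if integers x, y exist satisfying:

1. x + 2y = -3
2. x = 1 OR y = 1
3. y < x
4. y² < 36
Yes

Take x = 1, y = -2. Substituting into each constraint:
  (1) 1 + 2(-2) = -3 ✓
  (2) x = 1, target 1 ✓ (first branch holds)
  (3) -2 < 1 ✓
  (4) y² = (-2)² = 4, and 4 < 36 ✓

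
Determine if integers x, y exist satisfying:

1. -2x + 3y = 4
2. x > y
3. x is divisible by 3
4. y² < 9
No

A contradictory subset is {-2x + 3y = 4, x is divisible by 3}. No integer assignment can satisfy these jointly:

  - -2x + 3y = 4: is a linear equation tying the variables together
  - x is divisible by 3: restricts x to multiples of 3

Modular obstruction: writing x = 3x', every remaining term of the linear equation is divisible by 3, so the left side is ≡ 0 (mod 3); but the right side 4 ≡ 1 (mod 3). No integers can satisfy it.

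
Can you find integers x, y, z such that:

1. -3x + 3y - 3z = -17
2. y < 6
No

Even the single constraint (-3x + 3y - 3z = -17) is infeasible over the integers.

  - -3x + 3y - 3z = -17: every term on the left is divisible by 3, so the LHS ≡ 0 (mod 3), but the RHS -17 is not — no integer solution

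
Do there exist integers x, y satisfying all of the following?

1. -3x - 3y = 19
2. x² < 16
No

Even the single constraint (-3x - 3y = 19) is infeasible over the integers.

  - -3x - 3y = 19: every term on the left is divisible by 3, so the LHS ≡ 0 (mod 3), but the RHS 19 is not — no integer solution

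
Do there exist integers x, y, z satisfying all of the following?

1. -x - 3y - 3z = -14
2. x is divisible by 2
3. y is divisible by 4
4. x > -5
Yes

Take x = 2, y = 0, z = 4. Substituting into each constraint:
  (1) (-2) - 3(0) - 3(4) = -14 ✓
  (2) 2 = 2 × 1, remainder 0 ✓
  (3) 0 = 4 × 0, remainder 0 ✓
  (4) 2 > -5 ✓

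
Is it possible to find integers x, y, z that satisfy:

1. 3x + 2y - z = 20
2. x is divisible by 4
Yes

Take x = 0, y = 10, z = 0. Substituting into each constraint:
  (1) 3(0) + 2(10) + 0 = 20 ✓
  (2) 0 = 4 × 0, remainder 0 ✓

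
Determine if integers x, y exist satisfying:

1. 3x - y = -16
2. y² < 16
Yes

Take x = -6, y = -2. Substituting into each constraint:
  (1) 3(-6) + 2 = -16 ✓
  (2) y² = (-2)² = 4, and 4 < 16 ✓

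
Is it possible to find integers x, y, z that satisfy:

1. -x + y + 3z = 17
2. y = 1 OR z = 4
Yes

Take x = 2, y = 1, z = 6. Substituting into each constraint:
  (1) (-2) + 1 + 3(6) = 17 ✓
  (2) y = 1, target 1 ✓ (first branch holds)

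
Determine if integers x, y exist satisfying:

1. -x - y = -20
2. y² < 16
Yes

Take x = 20, y = 0. Substituting into each constraint:
  (1) (-20) + 0 = -20 ✓
  (2) y² = (0)² = 0, and 0 < 16 ✓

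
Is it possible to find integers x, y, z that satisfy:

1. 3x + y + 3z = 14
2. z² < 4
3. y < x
Yes

Take x = 3, y = 2, z = 1. Substituting into each constraint:
  (1) 3(3) + 2 + 3(1) = 14 ✓
  (2) z² = (1)² = 1, and 1 < 4 ✓
  (3) 2 < 3 ✓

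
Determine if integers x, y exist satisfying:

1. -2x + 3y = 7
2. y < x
Yes

Take x = 10, y = 9. Substituting into each constraint:
  (1) -2(10) + 3(9) = 7 ✓
  (2) 9 < 10 ✓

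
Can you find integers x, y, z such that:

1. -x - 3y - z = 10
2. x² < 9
Yes

Take x = 0, y = -4, z = 2. Substituting into each constraint:
  (1) 0 - 3(-4) + (-2) = 10 ✓
  (2) x² = (0)² = 0, and 0 < 9 ✓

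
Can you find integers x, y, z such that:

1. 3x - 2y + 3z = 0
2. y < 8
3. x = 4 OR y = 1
Yes

Take x = 4, y = 6, z = 0. Substituting into each constraint:
  (1) 3(4) - 2(6) + 3(0) = 0 ✓
  (2) 6 < 8 ✓
  (3) x = 4, target 4 ✓ (first branch holds)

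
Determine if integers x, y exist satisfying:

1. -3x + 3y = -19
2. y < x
No

Even the single constraint (-3x + 3y = -19) is infeasible over the integers.

  - -3x + 3y = -19: every term on the left is divisible by 3, so the LHS ≡ 0 (mod 3), but the RHS -19 is not — no integer solution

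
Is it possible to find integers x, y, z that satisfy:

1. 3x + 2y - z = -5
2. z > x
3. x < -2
Yes

Take x = -3, y = 2, z = 0. Substituting into each constraint:
  (1) 3(-3) + 2(2) + 0 = -5 ✓
  (2) 0 > -3 ✓
  (3) -3 < -2 ✓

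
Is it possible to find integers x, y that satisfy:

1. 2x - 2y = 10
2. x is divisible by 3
Yes

Take x = 0, y = -5. Substituting into each constraint:
  (1) 2(0) - 2(-5) = 10 ✓
  (2) 0 = 3 × 0, remainder 0 ✓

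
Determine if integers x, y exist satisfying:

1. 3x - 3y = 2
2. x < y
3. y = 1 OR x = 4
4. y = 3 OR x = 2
No

Even the single constraint (3x - 3y = 2) is infeasible over the integers.

  - 3x - 3y = 2: every term on the left is divisible by 3, so the LHS ≡ 0 (mod 3), but the RHS 2 is not — no integer solution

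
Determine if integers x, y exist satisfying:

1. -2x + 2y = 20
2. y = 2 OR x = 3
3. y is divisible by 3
No

The full constraint system is jointly infeasible over the integers. Each constraint and what it forces:

  - -2x + 2y = 20: is a linear equation tying the variables together
  - y = 2 OR x = 3: forces a choice: either y = 2 or x = 3
  - y is divisible by 3: restricts y to multiples of 3

Split on the disjunction (y = 2 OR x = 3):
  • If y = 2: this contradicts the divisibility constraint — 2 is not a multiple of 3.
  • If x = 3: with x = 3, writing y = 3y', every remaining term of the linear equation is divisible by 6, so the left side is ≡ 0 (mod 6); but the right side 26 ≡ 2 (mod 6). No integers can satisfy it.
Both branches are infeasible, so the system has no integer solution.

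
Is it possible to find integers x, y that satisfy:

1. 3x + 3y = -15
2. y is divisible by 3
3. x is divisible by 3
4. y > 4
No

A contradictory subset is {3x + 3y = -15, y is divisible by 3, x is divisible by 3}. No integer assignment can satisfy these jointly:

  - 3x + 3y = -15: is a linear equation tying the variables together
  - y is divisible by 3: restricts y to multiples of 3
  - x is divisible by 3: restricts x to multiples of 3

Modular obstruction: writing x = 3x' and writing y = 3y', every remaining term of the linear equation is divisible by 9, so the left side is ≡ 0 (mod 9); but the right side -15 ≡ 3 (mod 9). No integers can satisfy it.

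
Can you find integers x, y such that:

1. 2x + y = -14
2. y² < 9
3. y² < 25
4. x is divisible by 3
Yes

Take x = -6, y = -2. Substituting into each constraint:
  (1) 2(-6) + (-2) = -14 ✓
  (2) y² = (-2)² = 4, and 4 < 9 ✓
  (3) y² = (-2)² = 4, and 4 < 25 ✓
  (4) -6 = 3 × -2, remainder 0 ✓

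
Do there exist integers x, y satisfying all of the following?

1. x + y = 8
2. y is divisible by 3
Yes

Take x = 8, y = 0. Substituting into each constraint:
  (1) 8 + 0 = 8 ✓
  (2) 0 = 3 × 0, remainder 0 ✓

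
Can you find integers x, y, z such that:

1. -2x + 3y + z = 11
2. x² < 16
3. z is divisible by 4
Yes

Take x = 2, y = 5, z = 0. Substituting into each constraint:
  (1) -2(2) + 3(5) + 0 = 11 ✓
  (2) x² = (2)² = 4, and 4 < 16 ✓
  (3) 0 = 4 × 0, remainder 0 ✓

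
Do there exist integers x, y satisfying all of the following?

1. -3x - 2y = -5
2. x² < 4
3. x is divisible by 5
No

The full constraint system is jointly infeasible over the integers. Each constraint and what it forces:

  - -3x - 2y = -5: is a linear equation tying the variables together
  - x² < 4: restricts x to |x| ≤ 1
  - x is divisible by 5: restricts x to multiples of 5

The bounds confine x to {0} with 5 | x. For each value, substitute into the equation:
  • x = 0: the equation gives -2y = -5, so y would not be an integer.
Every case fails, so no integer solution exists.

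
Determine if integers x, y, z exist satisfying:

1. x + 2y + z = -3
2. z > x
Yes

Take x = 0, y = -2, z = 1. Substituting into each constraint:
  (1) 0 + 2(-2) + 1 = -3 ✓
  (2) 1 > 0 ✓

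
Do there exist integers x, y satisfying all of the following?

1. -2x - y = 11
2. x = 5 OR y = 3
Yes

Take x = -7, y = 3. Substituting into each constraint:
  (1) -2(-7) + (-3) = 11 ✓
  (2) y = 3, target 3 ✓ (second branch holds)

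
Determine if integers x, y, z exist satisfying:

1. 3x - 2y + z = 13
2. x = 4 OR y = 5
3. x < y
Yes

Take x = 4, y = 5, z = 11. Substituting into each constraint:
  (1) 3(4) - 2(5) + 11 = 13 ✓
  (2) x = 4, target 4 ✓ (first branch holds)
  (3) 4 < 5 ✓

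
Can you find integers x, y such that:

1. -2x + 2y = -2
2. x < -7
Yes

Take x = -8, y = -9. Substituting into each constraint:
  (1) -2(-8) + 2(-9) = -2 ✓
  (2) -8 < -7 ✓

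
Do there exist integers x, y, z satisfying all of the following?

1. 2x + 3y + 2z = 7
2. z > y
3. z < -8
Yes

Take x = 30, y = -11, z = -10. Substituting into each constraint:
  (1) 2(30) + 3(-11) + 2(-10) = 7 ✓
  (2) -10 > -11 ✓
  (3) -10 < -8 ✓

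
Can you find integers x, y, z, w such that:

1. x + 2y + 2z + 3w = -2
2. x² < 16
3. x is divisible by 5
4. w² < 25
Yes

Take x = 0, y = 2, z = 0, w = -2. Substituting into each constraint:
  (1) 0 + 2(2) + 2(0) + 3(-2) = -2 ✓
  (2) x² = (0)² = 0, and 0 < 16 ✓
  (3) 0 = 5 × 0, remainder 0 ✓
  (4) w² = (-2)² = 4, and 4 < 25 ✓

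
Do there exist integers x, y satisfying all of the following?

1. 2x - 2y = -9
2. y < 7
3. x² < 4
No

Even the single constraint (2x - 2y = -9) is infeasible over the integers.

  - 2x - 2y = -9: every term on the left is divisible by 2, so the LHS ≡ 0 (mod 2), but the RHS -9 is not — no integer solution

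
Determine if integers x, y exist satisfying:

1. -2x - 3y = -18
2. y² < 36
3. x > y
Yes

Take x = 6, y = 2. Substituting into each constraint:
  (1) -2(6) - 3(2) = -18 ✓
  (2) y² = (2)² = 4, and 4 < 36 ✓
  (3) 6 > 2 ✓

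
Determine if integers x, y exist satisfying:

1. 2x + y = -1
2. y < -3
Yes

Take x = 2, y = -5. Substituting into each constraint:
  (1) 2(2) + (-5) = -1 ✓
  (2) -5 < -3 ✓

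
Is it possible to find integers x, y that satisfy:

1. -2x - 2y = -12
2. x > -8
Yes

Take x = 0, y = 6. Substituting into each constraint:
  (1) -2(0) - 2(6) = -12 ✓
  (2) 0 > -8 ✓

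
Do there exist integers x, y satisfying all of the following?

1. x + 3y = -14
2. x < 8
Yes

Take x = 1, y = -5. Substituting into each constraint:
  (1) 1 + 3(-5) = -14 ✓
  (2) 1 < 8 ✓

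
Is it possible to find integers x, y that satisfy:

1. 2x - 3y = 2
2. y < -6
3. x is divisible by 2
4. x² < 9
No

A contradictory subset is {2x - 3y = 2, y < -6, x² < 9}. No integer assignment can satisfy these jointly:

  - 2x - 3y = 2: is a linear equation tying the variables together
  - y < -6: bounds one variable relative to a constant
  - x² < 9: restricts x to |x| ≤ 2

Range argument: with x ∈ [-2, 2], y ∈ [−∞, -7], the left side of the equation is at least 17, but the right side is 2 < 17. No integer solution exists.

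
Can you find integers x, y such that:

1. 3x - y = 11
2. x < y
Yes

Take x = 6, y = 7. Substituting into each constraint:
  (1) 3(6) + (-7) = 11 ✓
  (2) 6 < 7 ✓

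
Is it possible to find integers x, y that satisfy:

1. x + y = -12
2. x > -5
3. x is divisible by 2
Yes

Take x = 0, y = -12. Substituting into each constraint:
  (1) 0 + (-12) = -12 ✓
  (2) 0 > -5 ✓
  (3) 0 = 2 × 0, remainder 0 ✓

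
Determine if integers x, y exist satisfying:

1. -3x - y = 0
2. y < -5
Yes

Take x = 2, y = -6. Substituting into each constraint:
  (1) -3(2) + 6 = 0 ✓
  (2) -6 < -5 ✓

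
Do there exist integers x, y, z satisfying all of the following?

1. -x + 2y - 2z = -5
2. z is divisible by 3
Yes

Take x = 5, y = 0, z = 0. Substituting into each constraint:
  (1) (-5) + 2(0) - 2(0) = -5 ✓
  (2) 0 = 3 × 0, remainder 0 ✓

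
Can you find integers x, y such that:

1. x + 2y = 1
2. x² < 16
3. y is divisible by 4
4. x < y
No

The full constraint system is jointly infeasible over the integers. Each constraint and what it forces:

  - x + 2y = 1: is a linear equation tying the variables together
  - x² < 16: restricts x to |x| ≤ 3
  - y is divisible by 4: restricts y to multiples of 4
  - x < y: bounds one variable relative to another variable

The bounds confine x to {-3, -2, -1, 0, 1, 2, 3}. For each value, substitute into the equation:
  • x = -3: the equation forces y = 2, but 4 does not divide 2.
  • x = -2: the equation gives 2y = 3, so y would not be an integer.
  • x = -1: the equation forces y = 1, but 4 does not divide 1.
  • x = 0: the equation gives 2y = 1, so y would not be an integer.
  • x = 1: the equation forces y = 0, but y > x fails since 0 ≤ 1.
  • x = 2: the equation gives 2y = -1, so y would not be an integer.
  • x = 3: the equation forces y = -1, but 4 does not divide -1.
Every case fails, so no integer solution exists.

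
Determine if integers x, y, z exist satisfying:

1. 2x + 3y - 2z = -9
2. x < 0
Yes

Take x = -6, y = 1, z = 0. Substituting into each constraint:
  (1) 2(-6) + 3(1) - 2(0) = -9 ✓
  (2) -6 < 0 ✓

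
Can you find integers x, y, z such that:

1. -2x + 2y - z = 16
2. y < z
Yes

Take x = -8, y = 1, z = 2. Substituting into each constraint:
  (1) -2(-8) + 2(1) + (-2) = 16 ✓
  (2) 1 < 2 ✓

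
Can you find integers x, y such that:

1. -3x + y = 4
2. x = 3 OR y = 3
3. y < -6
No

The full constraint system is jointly infeasible over the integers. Each constraint and what it forces:

  - -3x + y = 4: is a linear equation tying the variables together
  - x = 3 OR y = 3: forces a choice: either x = 3 or y = 3
  - y < -6: bounds one variable relative to a constant

Split on the disjunction (x = 3 OR y = 3):
  • If x = 3: the equation forces y = 13, which contradicts the bound y ≤ -7.
  • If y = 3: this contradicts the bound y ≤ -7.
Both branches are infeasible, so the system has no integer solution.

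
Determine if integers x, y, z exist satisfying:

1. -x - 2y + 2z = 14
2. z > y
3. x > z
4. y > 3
Yes

Take x = 24, y = 4, z = 23. Substituting into each constraint:
  (1) (-24) - 2(4) + 2(23) = 14 ✓
  (2) 23 > 4 ✓
  (3) 24 > 23 ✓
  (4) 4 > 3 ✓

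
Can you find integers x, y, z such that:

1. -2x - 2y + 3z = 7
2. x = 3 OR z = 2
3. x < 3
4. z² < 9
No

A contradictory subset is {-2x - 2y + 3z = 7, x = 3 OR z = 2, x < 3}. No integer assignment can satisfy these jointly:

  - -2x - 2y + 3z = 7: is a linear equation tying the variables together
  - x = 3 OR z = 2: forces a choice: either x = 3 or z = 2
  - x < 3: bounds one variable relative to a constant

Split on the disjunction (x = 3 OR z = 2):
  • If x = 3: this contradicts the bound x ≤ 2.
  • If z = 2: with z = 2, every remaining term of the linear equation is divisible by 2, so the left side is ≡ 0 (mod 2); but the right side 1 ≡ 1 (mod 2). No integers can satisfy it.
Both branches are infeasible, so the system has no integer solution.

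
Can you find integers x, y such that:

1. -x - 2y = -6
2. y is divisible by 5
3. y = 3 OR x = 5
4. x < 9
No

A contradictory subset is {-x - 2y = -6, y is divisible by 5, y = 3 OR x = 5}. No integer assignment can satisfy these jointly:

  - -x - 2y = -6: is a linear equation tying the variables together
  - y is divisible by 5: restricts y to multiples of 5
  - y = 3 OR x = 5: forces a choice: either y = 3 or x = 5

Split on the disjunction (y = 3 OR x = 5):
  • If y = 3: this contradicts the divisibility constraint — 3 is not a multiple of 5.
  • If x = 5: with x = 5, writing y = 5y', every remaining term of the linear equation is divisible by 10, so the left side is ≡ 0 (mod 10); but the right side -1 ≡ 9 (mod 10). No integers can satisfy it.
Both branches are infeasible, so the system has no integer solution.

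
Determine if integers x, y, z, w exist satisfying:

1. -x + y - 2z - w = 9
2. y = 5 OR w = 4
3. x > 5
Yes

Take x = 6, y = 5, z = 0, w = -10. Substituting into each constraint:
  (1) (-6) + 5 - 2(0) + 10 = 9 ✓
  (2) y = 5, target 5 ✓ (first branch holds)
  (3) 6 > 5 ✓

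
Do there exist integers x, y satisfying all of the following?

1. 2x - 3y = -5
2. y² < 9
Yes

Take x = -4, y = -1. Substituting into each constraint:
  (1) 2(-4) - 3(-1) = -5 ✓
  (2) y² = (-1)² = 1, and 1 < 9 ✓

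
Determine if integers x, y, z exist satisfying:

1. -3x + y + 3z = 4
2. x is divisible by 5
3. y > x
Yes

Take x = 0, y = 1, z = 1. Substituting into each constraint:
  (1) -3(0) + 1 + 3(1) = 4 ✓
  (2) 0 = 5 × 0, remainder 0 ✓
  (3) 1 > 0 ✓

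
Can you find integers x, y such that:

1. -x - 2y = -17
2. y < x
Yes

Take x = 7, y = 5. Substituting into each constraint:
  (1) (-7) - 2(5) = -17 ✓
  (2) 5 < 7 ✓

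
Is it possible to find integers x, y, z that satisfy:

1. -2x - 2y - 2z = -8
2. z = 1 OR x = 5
Yes

Take x = 5, y = -3, z = 2. Substituting into each constraint:
  (1) -2(5) - 2(-3) - 2(2) = -8 ✓
  (2) x = 5, target 5 ✓ (second branch holds)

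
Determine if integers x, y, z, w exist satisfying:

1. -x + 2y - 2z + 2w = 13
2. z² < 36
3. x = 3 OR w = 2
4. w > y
Yes

Take x = 1, y = 1, z = -4, w = 2. Substituting into each constraint:
  (1) (-1) + 2(1) - 2(-4) + 2(2) = 13 ✓
  (2) z² = (-4)² = 16, and 16 < 36 ✓
  (3) w = 2, target 2 ✓ (second branch holds)
  (4) 2 > 1 ✓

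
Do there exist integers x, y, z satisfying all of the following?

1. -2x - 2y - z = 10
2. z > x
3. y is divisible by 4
Yes

Take x = -1, y = -4, z = 0. Substituting into each constraint:
  (1) -2(-1) - 2(-4) + 0 = 10 ✓
  (2) 0 > -1 ✓
  (3) -4 = 4 × -1, remainder 0 ✓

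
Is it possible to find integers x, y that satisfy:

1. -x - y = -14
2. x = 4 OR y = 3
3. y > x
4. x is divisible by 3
No

The full constraint system is jointly infeasible over the integers. Each constraint and what it forces:

  - -x - y = -14: is a linear equation tying the variables together
  - x = 4 OR y = 3: forces a choice: either x = 4 or y = 3
  - y > x: bounds one variable relative to another variable
  - x is divisible by 3: restricts x to multiples of 3

Split on the disjunction (x = 4 OR y = 3):
  • If x = 4: this contradicts the divisibility constraint — 4 is not a multiple of 3.
  • If y = 3: with y = 3, writing x = 3x', every remaining term of the linear equation is divisible by 3, so the left side is ≡ 0 (mod 3); but the right side -11 ≡ 1 (mod 3). No integers can satisfy it.
Both branches are infeasible, so the system has no integer solution.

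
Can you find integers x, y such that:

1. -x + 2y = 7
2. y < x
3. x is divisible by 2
No

A contradictory subset is {-x + 2y = 7, x is divisible by 2}. No integer assignment can satisfy these jointly:

  - -x + 2y = 7: is a linear equation tying the variables together
  - x is divisible by 2: restricts x to multiples of 2

Modular obstruction: writing x = 2x', every remaining term of the linear equation is divisible by 2, so the left side is ≡ 0 (mod 2); but the right side 7 ≡ 1 (mod 2). No integers can satisfy it.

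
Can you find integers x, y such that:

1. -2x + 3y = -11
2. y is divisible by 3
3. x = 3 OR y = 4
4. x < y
No

A contradictory subset is {-2x + 3y = -11, x = 3 OR y = 4, x < y}. No integer assignment can satisfy these jointly:

  - -2x + 3y = -11: is a linear equation tying the variables together
  - x = 3 OR y = 4: forces a choice: either x = 3 or y = 4
  - x < y: bounds one variable relative to another variable

Split on the disjunction (x = 3 OR y = 4):
  • If x = 3: with x = 3, every remaining term of the linear equation is divisible by 3, so the left side is ≡ 0 (mod 3); but the right side -5 ≡ 1 (mod 3). No integers can satisfy it.
  • If y = 4: with y = 4, every remaining term of the linear equation is divisible by 2, so the left side is ≡ 0 (mod 2); but the right side -23 ≡ 1 (mod 2). No integers can satisfy it.
Both branches are infeasible, so the system has no integer solution.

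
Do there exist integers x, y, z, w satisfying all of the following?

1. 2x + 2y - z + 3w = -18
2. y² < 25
Yes

Take x = 0, y = 0, z = 18, w = 0. Substituting into each constraint:
  (1) 2(0) + 2(0) + (-18) + 3(0) = -18 ✓
  (2) y² = (0)² = 0, and 0 < 25 ✓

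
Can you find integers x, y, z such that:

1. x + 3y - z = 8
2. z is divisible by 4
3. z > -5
Yes

Take x = 2, y = 2, z = 0. Substituting into each constraint:
  (1) 2 + 3(2) + 0 = 8 ✓
  (2) 0 = 4 × 0, remainder 0 ✓
  (3) 0 > -5 ✓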